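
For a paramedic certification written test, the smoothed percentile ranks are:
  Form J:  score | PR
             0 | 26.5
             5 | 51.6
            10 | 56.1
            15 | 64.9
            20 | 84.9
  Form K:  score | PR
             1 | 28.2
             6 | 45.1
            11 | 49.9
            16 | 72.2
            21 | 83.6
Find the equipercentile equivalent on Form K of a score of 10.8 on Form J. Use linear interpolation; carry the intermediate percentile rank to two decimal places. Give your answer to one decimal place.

PR of 10.8 on Form J: 56.1 + (10.8 − 10)/(15 − 10) × (64.9 − 56.1) = 57.51
On Form K, PR 57.51 falls between score 11 (PR 49.9) and 16 (PR 72.2).
Interpolate: 11 + (57.51 − 49.9)/(72.2 − 49.9) × (16 − 11) = 12.7

12.7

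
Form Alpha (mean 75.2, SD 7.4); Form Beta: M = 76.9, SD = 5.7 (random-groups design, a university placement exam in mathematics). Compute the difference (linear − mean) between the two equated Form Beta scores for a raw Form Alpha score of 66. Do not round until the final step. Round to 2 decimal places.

2.11

Mean-equated: 66 + (76.9 − 75.2) = 67.70
Linear-equated: (5.7/7.4)(66 − 75.2) + 76.9 = 69.814
Difference = 69.814 − 67.70 = 2.11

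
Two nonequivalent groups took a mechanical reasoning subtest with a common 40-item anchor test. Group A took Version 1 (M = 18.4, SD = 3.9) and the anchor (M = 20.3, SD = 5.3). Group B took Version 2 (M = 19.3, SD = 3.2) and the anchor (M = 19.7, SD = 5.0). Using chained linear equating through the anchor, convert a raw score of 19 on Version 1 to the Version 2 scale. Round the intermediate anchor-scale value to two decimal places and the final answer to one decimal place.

20.2

Version 1 → anchor (Group A): v = (5.3/3.9)(19 − 18.4) + 20.3 = 21.12
anchor → Version 2 (Group B): y = (3.2/5.0)(21.12 − 19.7) + 19.3 = 20.2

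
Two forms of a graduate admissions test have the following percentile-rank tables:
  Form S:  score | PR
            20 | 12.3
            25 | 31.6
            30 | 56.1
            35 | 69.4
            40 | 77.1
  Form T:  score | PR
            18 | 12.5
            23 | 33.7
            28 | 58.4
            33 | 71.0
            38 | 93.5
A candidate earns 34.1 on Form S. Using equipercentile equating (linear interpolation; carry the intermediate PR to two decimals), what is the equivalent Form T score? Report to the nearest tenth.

PR of 34.1 on Form S: 56.1 + (34.1 − 30)/(35 − 30) × (69.4 − 56.1) = 67.01
On Form T, PR 67.01 falls between score 28 (PR 58.4) and 33 (PR 71.0).
Interpolate: 28 + (67.01 − 58.4)/(71.0 − 58.4) × (33 − 28) = 31.4

31.4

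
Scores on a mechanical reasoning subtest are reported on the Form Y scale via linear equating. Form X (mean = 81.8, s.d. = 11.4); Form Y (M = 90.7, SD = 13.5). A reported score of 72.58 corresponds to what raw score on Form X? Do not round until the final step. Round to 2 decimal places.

Invert y = (SD_Y/SD_X)(x − M_X) + M_Y:
x = (SD_X/SD_Y)(y − M_Y) + M_X = (11.4/13.5)(72.58 − 90.7) + 81.8
x = 0.844444 × -18.120 + 81.8 = 66.50

66.50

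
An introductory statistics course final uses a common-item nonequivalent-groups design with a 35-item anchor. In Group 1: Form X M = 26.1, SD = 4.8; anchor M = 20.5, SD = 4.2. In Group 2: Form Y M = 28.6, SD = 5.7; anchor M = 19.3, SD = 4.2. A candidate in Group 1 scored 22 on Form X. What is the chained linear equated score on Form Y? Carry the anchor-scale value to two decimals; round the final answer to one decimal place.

25.4

Form X → anchor (Group 1): v = (4.2/4.8)(22 − 26.1) + 20.5 = 16.91
anchor → Form Y (Group 2): y = (5.7/4.2)(16.91 − 19.3) + 28.6 = 25.4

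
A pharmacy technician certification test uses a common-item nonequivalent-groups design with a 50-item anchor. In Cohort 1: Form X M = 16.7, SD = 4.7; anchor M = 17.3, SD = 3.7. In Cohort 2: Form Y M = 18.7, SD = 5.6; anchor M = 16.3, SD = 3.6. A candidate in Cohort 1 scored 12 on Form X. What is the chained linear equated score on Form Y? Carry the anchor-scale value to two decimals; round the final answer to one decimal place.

14.5

Form X → anchor (Cohort 1): v = (3.7/4.7)(12 − 16.7) + 17.3 = 13.60
anchor → Form Y (Cohort 2): y = (5.6/3.6)(13.60 − 16.3) + 18.7 = 14.5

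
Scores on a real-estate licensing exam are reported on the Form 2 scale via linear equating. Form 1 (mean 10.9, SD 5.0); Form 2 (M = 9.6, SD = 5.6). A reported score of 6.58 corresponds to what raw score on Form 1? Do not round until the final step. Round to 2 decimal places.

8.20

Invert y = (SD_Y/SD_X)(x − M_X) + M_Y:
x = (SD_X/SD_Y)(y − M_Y) + M_X = (5.0/5.6)(6.58 − 9.6) + 10.9
x = 0.892857 × -3.020 + 10.9 = 8.20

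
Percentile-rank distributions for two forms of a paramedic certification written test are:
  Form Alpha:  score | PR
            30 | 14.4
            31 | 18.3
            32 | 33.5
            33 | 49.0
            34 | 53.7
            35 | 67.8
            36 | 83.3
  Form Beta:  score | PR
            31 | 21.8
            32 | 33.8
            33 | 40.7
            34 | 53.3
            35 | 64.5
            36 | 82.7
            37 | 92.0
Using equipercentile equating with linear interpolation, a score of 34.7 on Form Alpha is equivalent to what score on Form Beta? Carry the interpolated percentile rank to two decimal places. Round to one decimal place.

PR of 34.7 on Form Alpha: 53.7 + (34.7 − 34)/(35 − 34) × (67.8 − 53.7) = 63.57
On Form Beta, PR 63.57 falls between score 34 (PR 53.3) and 35 (PR 64.5).
Interpolate: 34 + (63.57 − 53.3)/(64.5 − 53.3) × (35 − 34) = 34.9

34.9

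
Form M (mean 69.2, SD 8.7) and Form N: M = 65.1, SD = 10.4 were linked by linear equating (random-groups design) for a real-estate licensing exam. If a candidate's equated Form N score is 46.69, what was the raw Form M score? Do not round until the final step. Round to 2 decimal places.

53.80

Invert y = (SD_Y/SD_X)(x − M_X) + M_Y:
x = (SD_X/SD_Y)(y − M_Y) + M_X = (8.7/10.4)(46.69 − 65.1) + 69.2
x = 0.836538 × -18.410 + 69.2 = 53.80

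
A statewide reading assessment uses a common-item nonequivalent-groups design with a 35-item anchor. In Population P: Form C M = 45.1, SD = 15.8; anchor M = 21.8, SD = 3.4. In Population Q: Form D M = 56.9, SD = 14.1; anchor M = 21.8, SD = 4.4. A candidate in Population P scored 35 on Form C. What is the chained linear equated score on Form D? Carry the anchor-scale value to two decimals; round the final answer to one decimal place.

49.9

Form C → anchor (Population P): v = (3.4/15.8)(35 − 45.1) + 21.8 = 19.63
anchor → Form D (Population Q): y = (14.1/4.4)(19.63 − 21.8) + 56.9 = 49.9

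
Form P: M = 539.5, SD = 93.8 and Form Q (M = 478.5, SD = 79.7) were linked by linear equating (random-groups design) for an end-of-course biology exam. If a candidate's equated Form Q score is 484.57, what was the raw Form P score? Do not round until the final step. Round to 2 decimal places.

Invert y = (SD_Y/SD_X)(x − M_X) + M_Y:
x = (SD_X/SD_Y)(y − M_Y) + M_X = (93.8/79.7)(484.57 − 478.5) + 539.5
x = 1.176913 × 6.070 + 539.5 = 546.64

546.64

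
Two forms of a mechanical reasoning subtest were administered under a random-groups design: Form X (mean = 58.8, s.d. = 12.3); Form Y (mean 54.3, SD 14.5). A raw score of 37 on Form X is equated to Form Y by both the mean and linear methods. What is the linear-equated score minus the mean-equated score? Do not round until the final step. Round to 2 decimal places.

Mean-equated: 37 + (54.3 − 58.8) = 32.50
Linear-equated: (14.5/12.3)(37 − 58.8) + 54.3 = 28.601
Difference = 28.601 − 32.50 = -3.90

-3.90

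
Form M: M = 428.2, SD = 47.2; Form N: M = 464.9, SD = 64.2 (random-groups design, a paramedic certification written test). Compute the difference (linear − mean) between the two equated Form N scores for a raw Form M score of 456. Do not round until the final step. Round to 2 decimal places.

Mean-equated: 456 + (464.9 − 428.2) = 492.70
Linear-equated: (64.2/47.2)(456 − 428.2) + 464.9 = 502.713
Difference = 502.713 − 492.70 = 10.01

10.01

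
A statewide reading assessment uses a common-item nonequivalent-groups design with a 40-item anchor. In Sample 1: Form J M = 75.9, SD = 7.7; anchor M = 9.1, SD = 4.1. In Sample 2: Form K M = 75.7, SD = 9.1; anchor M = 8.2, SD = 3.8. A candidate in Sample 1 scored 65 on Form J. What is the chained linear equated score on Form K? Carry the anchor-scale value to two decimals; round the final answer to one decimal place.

Form J → anchor (Sample 1): v = (4.1/7.7)(65 − 75.9) + 9.1 = 3.30
anchor → Form K (Sample 2): y = (9.1/3.8)(3.30 − 8.2) + 75.7 = 64.0

64.0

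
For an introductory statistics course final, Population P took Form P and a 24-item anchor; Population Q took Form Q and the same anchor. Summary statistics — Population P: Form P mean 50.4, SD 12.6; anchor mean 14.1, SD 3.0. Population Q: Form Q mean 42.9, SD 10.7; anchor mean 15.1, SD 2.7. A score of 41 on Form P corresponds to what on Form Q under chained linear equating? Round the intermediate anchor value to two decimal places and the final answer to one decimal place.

Form P → anchor (Population P): v = (3.0/12.6)(41 − 50.4) + 14.1 = 11.86
anchor → Form Q (Population Q): y = (10.7/2.7)(11.86 − 15.1) + 42.9 = 30.1

30.1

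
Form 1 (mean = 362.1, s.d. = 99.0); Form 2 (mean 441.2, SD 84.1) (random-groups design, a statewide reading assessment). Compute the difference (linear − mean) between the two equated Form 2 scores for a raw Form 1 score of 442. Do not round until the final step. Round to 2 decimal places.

Mean-equated: 442 + (441.2 − 362.1) = 521.10
Linear-equated: (84.1/99.0)(442 − 362.1) + 441.2 = 509.075
Difference = 509.075 − 521.10 = -12.03

-12.03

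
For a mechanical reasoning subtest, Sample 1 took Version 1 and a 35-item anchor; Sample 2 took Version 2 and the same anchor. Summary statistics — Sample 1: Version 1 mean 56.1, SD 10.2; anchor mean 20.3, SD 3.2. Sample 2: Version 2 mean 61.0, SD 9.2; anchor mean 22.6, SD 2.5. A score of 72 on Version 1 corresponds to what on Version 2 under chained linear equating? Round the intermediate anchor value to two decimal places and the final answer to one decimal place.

Version 1 → anchor (Sample 1): v = (3.2/10.2)(72 − 56.1) + 20.3 = 25.29
anchor → Version 2 (Sample 2): y = (9.2/2.5)(25.29 − 22.6) + 61.0 = 70.9

70.9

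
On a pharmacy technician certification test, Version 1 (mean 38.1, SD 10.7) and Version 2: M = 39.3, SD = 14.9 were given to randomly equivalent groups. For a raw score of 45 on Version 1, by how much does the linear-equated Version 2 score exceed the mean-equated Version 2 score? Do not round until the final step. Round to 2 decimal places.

2.71

Mean-equated: 45 + (39.3 − 38.1) = 46.20
Linear-equated: (14.9/10.7)(45 − 38.1) + 39.3 = 48.908
Difference = 48.908 − 46.20 = 2.71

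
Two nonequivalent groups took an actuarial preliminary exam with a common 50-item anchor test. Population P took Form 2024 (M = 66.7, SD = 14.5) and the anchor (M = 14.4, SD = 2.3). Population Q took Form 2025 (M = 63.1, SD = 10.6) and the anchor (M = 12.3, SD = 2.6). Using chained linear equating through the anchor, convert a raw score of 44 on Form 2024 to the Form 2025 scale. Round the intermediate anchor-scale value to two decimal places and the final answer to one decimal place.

Form 2024 → anchor (Population P): v = (2.3/14.5)(44 − 66.7) + 14.4 = 10.80
anchor → Form 2025 (Population Q): y = (10.6/2.6)(10.80 − 12.3) + 63.1 = 57.0

57.0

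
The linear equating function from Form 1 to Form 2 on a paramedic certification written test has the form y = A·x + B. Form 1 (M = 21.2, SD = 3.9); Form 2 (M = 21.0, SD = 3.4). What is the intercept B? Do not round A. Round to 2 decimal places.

2.52

A = SD_Y / SD_X = 3.4 / 3.9 = 0.871795
B = M_Y − A·M_X = 21.0 − 0.871795 × 21.2 = 2.52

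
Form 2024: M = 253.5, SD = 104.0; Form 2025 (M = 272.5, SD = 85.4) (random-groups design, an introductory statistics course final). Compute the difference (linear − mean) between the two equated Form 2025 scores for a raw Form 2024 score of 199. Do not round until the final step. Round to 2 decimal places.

Mean-equated: 199 + (272.5 − 253.5) = 218.00
Linear-equated: (85.4/104.0)(199 − 253.5) + 272.5 = 227.747
Difference = 227.747 − 218.00 = 9.75

9.75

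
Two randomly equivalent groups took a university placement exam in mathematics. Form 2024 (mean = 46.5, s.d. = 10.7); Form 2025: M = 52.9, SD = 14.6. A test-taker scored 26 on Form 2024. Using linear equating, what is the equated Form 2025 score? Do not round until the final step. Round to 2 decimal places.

24.93

Linear equating: y = (SD_Y/SD_X)(x − M_X) + M_Y
y = (14.6/10.7)(26 − 46.5) + 52.9
y = 1.364486 × -20.5 + 52.9 = -27.9720 + 52.9 = 24.93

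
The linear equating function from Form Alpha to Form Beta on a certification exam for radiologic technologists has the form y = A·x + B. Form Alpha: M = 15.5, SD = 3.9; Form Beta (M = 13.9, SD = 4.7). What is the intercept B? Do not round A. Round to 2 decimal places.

-4.78

A = SD_Y / SD_X = 4.7 / 3.9 = 1.205128
B = M_Y − A·M_X = 13.9 − 1.205128 × 15.5 = -4.78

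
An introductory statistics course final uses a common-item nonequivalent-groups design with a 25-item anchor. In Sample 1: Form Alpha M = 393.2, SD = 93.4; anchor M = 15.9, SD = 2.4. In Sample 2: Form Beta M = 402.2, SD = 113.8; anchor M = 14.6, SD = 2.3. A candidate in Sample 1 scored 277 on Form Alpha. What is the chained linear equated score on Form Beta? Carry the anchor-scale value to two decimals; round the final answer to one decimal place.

318.6

Form Alpha → anchor (Sample 1): v = (2.4/93.4)(277 − 393.2) + 15.9 = 12.91
anchor → Form Beta (Sample 2): y = (113.8/2.3)(12.91 − 14.6) + 402.2 = 318.6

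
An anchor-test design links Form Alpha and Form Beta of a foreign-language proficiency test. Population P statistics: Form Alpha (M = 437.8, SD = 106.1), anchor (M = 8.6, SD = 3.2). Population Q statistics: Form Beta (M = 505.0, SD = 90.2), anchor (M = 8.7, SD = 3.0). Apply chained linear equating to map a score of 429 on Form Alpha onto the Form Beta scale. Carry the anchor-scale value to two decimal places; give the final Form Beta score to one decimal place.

Form Alpha → anchor (Population P): v = (3.2/106.1)(429 − 437.8) + 8.6 = 8.33
anchor → Form Beta (Population Q): y = (90.2/3.0)(8.33 − 8.7) + 505.0 = 493.9

493.9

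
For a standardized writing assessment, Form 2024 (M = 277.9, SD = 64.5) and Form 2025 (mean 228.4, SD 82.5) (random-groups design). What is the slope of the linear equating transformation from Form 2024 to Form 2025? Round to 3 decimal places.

A = SD_Y / SD_X = 82.5 / 64.5 = 1.279

1.279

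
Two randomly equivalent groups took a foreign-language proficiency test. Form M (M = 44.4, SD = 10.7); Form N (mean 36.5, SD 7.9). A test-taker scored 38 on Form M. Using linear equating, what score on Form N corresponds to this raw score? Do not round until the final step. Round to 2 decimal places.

31.77

Linear equating: y = (SD_Y/SD_X)(x − M_X) + M_Y
y = (7.9/10.7)(38 − 44.4) + 36.5
y = 0.738318 × -6.4 + 36.5 = -4.7252 + 36.5 = 31.77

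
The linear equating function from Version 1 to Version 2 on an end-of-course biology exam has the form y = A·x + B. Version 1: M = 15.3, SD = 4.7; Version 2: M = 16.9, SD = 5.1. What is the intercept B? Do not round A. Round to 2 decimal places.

A = SD_Y / SD_X = 5.1 / 4.7 = 1.085106
B = M_Y − A·M_X = 16.9 − 1.085106 × 15.3 = 0.30

0.30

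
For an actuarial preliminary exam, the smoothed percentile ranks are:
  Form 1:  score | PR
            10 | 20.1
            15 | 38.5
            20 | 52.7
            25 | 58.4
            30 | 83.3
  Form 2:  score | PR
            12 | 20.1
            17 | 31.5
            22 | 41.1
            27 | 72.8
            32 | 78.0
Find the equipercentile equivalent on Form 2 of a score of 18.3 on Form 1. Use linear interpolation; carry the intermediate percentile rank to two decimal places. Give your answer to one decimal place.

23.1

PR of 18.3 on Form 1: 38.5 + (18.3 − 15)/(20 − 15) × (52.7 − 38.5) = 47.87
On Form 2, PR 47.87 falls between score 22 (PR 41.1) and 27 (PR 72.8).
Interpolate: 22 + (47.87 − 41.1)/(72.8 − 41.1) × (27 − 22) = 23.1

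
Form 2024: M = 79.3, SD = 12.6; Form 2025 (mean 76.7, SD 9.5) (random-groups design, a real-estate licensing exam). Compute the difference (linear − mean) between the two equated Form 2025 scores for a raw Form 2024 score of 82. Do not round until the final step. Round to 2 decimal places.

-0.66

Mean-equated: 82 + (76.7 − 79.3) = 79.40
Linear-equated: (9.5/12.6)(82 − 79.3) + 76.7 = 78.736
Difference = 78.736 − 79.40 = -0.66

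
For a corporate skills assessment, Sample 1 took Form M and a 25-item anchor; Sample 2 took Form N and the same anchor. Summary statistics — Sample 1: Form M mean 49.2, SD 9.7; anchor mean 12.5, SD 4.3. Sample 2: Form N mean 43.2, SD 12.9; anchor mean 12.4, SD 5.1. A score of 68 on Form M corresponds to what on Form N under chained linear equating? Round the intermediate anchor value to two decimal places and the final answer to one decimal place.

Form M → anchor (Sample 1): v = (4.3/9.7)(68 − 49.2) + 12.5 = 20.83
anchor → Form N (Sample 2): y = (12.9/5.1)(20.83 − 12.4) + 43.2 = 64.5

64.5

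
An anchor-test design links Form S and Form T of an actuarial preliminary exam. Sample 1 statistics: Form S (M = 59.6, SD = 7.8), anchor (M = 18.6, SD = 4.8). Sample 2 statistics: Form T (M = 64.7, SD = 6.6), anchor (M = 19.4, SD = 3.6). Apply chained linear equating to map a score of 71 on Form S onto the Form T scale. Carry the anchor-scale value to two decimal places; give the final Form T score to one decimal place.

76.1

Form S → anchor (Sample 1): v = (4.8/7.8)(71 − 59.6) + 18.6 = 25.62
anchor → Form T (Sample 2): y = (6.6/3.6)(25.62 − 19.4) + 64.7 = 76.1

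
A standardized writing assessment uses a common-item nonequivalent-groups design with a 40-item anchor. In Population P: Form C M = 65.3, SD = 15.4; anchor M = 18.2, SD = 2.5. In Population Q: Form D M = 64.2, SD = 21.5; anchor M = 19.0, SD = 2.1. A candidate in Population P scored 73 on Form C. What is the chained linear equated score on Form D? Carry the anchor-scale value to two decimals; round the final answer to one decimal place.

68.8

Form C → anchor (Population P): v = (2.5/15.4)(73 − 65.3) + 18.2 = 19.45
anchor → Form D (Population Q): y = (21.5/2.1)(19.45 − 19.0) + 64.2 = 68.8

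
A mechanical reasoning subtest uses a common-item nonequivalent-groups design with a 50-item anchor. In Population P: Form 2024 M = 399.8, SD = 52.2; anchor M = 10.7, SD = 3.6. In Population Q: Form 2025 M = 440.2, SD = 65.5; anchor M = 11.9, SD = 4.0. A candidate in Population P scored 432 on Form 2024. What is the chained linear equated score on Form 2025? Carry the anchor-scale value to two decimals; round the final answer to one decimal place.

456.9

Form 2024 → anchor (Population P): v = (3.6/52.2)(432 − 399.8) + 10.7 = 12.92
anchor → Form 2025 (Population Q): y = (65.5/4.0)(12.92 − 11.9) + 440.2 = 456.9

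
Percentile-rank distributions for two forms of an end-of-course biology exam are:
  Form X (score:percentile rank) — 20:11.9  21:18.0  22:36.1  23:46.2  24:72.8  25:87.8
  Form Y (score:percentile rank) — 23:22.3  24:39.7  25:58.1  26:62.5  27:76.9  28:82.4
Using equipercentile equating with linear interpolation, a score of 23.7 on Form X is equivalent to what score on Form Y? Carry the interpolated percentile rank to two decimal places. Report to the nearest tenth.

PR of 23.7 on Form X: 46.2 + (23.7 − 23)/(24 − 23) × (72.8 − 46.2) = 64.82
On Form Y, PR 64.82 falls between score 26 (PR 62.5) and 27 (PR 76.9).
Interpolate: 26 + (64.82 − 62.5)/(76.9 − 62.5) × (27 − 26) = 26.2

26.2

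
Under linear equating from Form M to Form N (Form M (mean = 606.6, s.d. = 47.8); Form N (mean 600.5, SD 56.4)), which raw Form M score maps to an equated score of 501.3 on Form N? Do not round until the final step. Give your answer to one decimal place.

522.5

Invert y = (SD_Y/SD_X)(x − M_X) + M_Y:
x = (SD_X/SD_Y)(y − M_Y) + M_X = (47.8/56.4)(501.3 − 600.5) + 606.6
x = 0.847518 × -99.200 + 606.6 = 522.5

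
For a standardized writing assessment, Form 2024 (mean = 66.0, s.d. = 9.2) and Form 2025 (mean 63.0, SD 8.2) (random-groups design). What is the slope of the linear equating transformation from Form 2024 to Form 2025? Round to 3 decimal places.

0.891

A = SD_Y / SD_X = 8.2 / 9.2 = 0.891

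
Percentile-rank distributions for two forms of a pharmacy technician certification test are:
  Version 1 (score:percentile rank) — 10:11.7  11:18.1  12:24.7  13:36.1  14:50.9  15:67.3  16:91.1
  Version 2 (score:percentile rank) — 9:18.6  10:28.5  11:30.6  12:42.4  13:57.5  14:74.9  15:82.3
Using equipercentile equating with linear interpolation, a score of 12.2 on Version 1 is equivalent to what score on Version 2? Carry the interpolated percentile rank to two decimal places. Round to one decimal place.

PR of 12.2 on Version 1: 24.7 + (12.2 − 12)/(13 − 12) × (36.1 − 24.7) = 26.98
On Version 2, PR 26.98 falls between score 9 (PR 18.6) and 10 (PR 28.5).
Interpolate: 9 + (26.98 − 18.6)/(28.5 − 18.6) × (10 − 9) = 9.8

9.8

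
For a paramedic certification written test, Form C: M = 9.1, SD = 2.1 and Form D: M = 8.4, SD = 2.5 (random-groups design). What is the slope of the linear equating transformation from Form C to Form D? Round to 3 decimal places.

A = SD_Y / SD_X = 2.5 / 2.1 = 1.190

1.190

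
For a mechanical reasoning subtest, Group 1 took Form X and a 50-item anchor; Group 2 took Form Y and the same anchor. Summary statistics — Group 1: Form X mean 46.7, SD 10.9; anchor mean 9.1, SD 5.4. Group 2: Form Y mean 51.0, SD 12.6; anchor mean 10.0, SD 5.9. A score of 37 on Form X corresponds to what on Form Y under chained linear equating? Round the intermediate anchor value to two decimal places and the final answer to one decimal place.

38.8

Form X → anchor (Group 1): v = (5.4/10.9)(37 − 46.7) + 9.1 = 4.29
anchor → Form Y (Group 2): y = (12.6/5.9)(4.29 − 10.0) + 51.0 = 38.8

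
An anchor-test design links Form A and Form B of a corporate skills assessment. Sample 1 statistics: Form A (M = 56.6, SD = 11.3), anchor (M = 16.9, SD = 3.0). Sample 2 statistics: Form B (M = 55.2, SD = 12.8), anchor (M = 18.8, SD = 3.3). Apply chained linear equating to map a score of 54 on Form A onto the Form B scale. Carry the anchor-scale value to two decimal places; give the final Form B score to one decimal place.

45.2

Form A → anchor (Sample 1): v = (3.0/11.3)(54 − 56.6) + 16.9 = 16.21
anchor → Form B (Sample 2): y = (12.8/3.3)(16.21 − 18.8) + 55.2 = 45.2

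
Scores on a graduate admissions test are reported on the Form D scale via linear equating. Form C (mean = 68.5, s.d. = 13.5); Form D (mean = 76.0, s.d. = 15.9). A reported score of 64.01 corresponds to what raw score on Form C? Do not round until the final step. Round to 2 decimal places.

Invert y = (SD_Y/SD_X)(x − M_X) + M_Y:
x = (SD_X/SD_Y)(y − M_Y) + M_X = (13.5/15.9)(64.01 − 76.0) + 68.5
x = 0.849057 × -11.990 + 68.5 = 58.32

58.32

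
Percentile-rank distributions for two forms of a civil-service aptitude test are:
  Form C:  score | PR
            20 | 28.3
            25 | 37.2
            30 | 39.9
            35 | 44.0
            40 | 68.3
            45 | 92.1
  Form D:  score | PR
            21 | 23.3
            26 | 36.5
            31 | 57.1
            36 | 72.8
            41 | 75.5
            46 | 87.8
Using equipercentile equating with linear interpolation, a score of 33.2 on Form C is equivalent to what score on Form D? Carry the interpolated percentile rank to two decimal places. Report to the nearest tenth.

27.5

PR of 33.2 on Form C: 39.9 + (33.2 − 30)/(35 − 30) × (44.0 − 39.9) = 42.52
On Form D, PR 42.52 falls between score 26 (PR 36.5) and 31 (PR 57.1).
Interpolate: 26 + (42.52 − 36.5)/(57.1 − 36.5) × (31 − 26) = 27.5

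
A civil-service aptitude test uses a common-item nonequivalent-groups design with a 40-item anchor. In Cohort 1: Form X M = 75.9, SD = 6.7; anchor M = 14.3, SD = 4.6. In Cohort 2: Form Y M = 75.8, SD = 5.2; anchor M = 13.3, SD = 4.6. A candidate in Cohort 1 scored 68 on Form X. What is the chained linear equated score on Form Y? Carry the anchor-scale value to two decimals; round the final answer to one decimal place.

Form X → anchor (Cohort 1): v = (4.6/6.7)(68 − 75.9) + 14.3 = 8.88
anchor → Form Y (Cohort 2): y = (5.2/4.6)(8.88 − 13.3) + 75.8 = 70.8

70.8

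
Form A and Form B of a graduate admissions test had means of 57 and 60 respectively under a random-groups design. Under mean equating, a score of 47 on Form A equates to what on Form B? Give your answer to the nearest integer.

Mean equating: y = x + (M_Y − M_X) = 47 + (60 − 57) = 50

50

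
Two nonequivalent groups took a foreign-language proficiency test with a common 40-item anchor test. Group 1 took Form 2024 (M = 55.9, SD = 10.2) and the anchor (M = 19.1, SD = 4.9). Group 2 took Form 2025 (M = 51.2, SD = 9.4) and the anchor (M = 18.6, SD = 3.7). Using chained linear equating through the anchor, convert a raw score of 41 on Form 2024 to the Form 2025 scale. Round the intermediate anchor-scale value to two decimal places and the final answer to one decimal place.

Form 2024 → anchor (Group 1): v = (4.9/10.2)(41 − 55.9) + 19.1 = 11.94
anchor → Form 2025 (Group 2): y = (9.4/3.7)(11.94 − 18.6) + 51.2 = 34.3

34.3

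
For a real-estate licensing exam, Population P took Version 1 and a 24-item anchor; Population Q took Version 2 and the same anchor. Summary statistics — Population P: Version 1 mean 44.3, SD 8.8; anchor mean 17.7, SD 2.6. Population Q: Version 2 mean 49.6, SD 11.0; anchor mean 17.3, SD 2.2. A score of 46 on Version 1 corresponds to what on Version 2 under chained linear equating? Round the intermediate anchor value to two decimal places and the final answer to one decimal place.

54.1

Version 1 → anchor (Population P): v = (2.6/8.8)(46 − 44.3) + 17.7 = 18.20
anchor → Version 2 (Population Q): y = (11.0/2.2)(18.20 − 17.3) + 49.6 = 54.1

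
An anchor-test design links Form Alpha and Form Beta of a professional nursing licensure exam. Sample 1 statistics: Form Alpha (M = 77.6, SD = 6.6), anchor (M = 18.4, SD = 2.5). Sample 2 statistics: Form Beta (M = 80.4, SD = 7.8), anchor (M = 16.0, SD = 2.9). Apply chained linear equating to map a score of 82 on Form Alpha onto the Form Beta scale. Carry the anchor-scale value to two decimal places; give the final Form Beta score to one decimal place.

Form Alpha → anchor (Sample 1): v = (2.5/6.6)(82 − 77.6) + 18.4 = 20.07
anchor → Form Beta (Sample 2): y = (7.8/2.9)(20.07 − 16.0) + 80.4 = 91.3

91.3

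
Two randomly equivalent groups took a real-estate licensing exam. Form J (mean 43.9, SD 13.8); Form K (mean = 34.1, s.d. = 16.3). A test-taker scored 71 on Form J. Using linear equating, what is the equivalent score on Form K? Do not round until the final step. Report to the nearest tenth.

66.1

Linear equating: y = (SD_Y/SD_X)(x − M_X) + M_Y
y = (16.3/13.8)(71 − 43.9) + 34.1
y = 1.181159 × 27.1 + 34.1 = 32.0094 + 34.1 = 66.1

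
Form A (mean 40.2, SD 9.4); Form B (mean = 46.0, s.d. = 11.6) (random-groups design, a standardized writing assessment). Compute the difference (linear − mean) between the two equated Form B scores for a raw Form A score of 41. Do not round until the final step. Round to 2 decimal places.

0.19

Mean-equated: 41 + (46.0 − 40.2) = 46.80
Linear-equated: (11.6/9.4)(41 − 40.2) + 46.0 = 46.987
Difference = 46.987 − 46.80 = 0.19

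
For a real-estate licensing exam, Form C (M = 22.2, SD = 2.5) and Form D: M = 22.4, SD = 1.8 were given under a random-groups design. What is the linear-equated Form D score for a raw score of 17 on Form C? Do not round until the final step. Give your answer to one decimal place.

Linear equating: y = (SD_Y/SD_X)(x − M_X) + M_Y
y = (1.8/2.5)(17 − 22.2) + 22.4
y = 0.720000 × -5.2 + 22.4 = -3.7440 + 22.4 = 18.7

18.7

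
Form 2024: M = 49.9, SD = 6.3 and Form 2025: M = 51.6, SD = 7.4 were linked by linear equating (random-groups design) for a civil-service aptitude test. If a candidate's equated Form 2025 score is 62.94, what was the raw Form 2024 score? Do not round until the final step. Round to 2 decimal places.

Invert y = (SD_Y/SD_X)(x − M_X) + M_Y:
x = (SD_X/SD_Y)(y − M_Y) + M_X = (6.3/7.4)(62.94 − 51.6) + 49.9
x = 0.851351 × 11.340 + 49.9 = 59.55

59.55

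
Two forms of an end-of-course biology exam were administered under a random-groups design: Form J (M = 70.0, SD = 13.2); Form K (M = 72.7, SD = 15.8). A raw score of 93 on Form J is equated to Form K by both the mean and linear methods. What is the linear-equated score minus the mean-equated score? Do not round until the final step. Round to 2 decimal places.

Mean-equated: 93 + (72.7 − 70.0) = 95.70
Linear-equated: (15.8/13.2)(93 − 70.0) + 72.7 = 100.230
Difference = 100.230 − 95.70 = 4.53

4.53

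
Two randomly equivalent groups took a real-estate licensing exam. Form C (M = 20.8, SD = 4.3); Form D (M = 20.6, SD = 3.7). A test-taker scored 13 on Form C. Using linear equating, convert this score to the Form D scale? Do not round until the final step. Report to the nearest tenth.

13.9

Linear equating: y = (SD_Y/SD_X)(x − M_X) + M_Y
y = (3.7/4.3)(13 − 20.8) + 20.6
y = 0.860465 × -7.8 + 20.6 = -6.7116 + 20.6 = 13.9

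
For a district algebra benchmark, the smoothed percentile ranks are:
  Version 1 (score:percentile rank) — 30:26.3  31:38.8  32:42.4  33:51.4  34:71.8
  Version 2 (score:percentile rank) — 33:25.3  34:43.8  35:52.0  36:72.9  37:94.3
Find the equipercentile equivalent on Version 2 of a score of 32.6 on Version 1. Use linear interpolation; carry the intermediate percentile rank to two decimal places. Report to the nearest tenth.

PR of 32.6 on Version 1: 42.4 + (32.6 − 32)/(33 − 32) × (51.4 − 42.4) = 47.80
On Version 2, PR 47.80 falls between score 34 (PR 43.8) and 35 (PR 52.0).
Interpolate: 34 + (47.80 − 43.8)/(52.0 − 43.8) × (35 − 34) = 34.5

34.5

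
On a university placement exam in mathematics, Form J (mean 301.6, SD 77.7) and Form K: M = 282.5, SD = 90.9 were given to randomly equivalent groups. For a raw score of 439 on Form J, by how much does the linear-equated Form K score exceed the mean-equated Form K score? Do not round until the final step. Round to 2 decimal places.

23.34

Mean-equated: 439 + (282.5 − 301.6) = 419.90
Linear-equated: (90.9/77.7)(439 − 301.6) + 282.5 = 443.242
Difference = 443.242 − 419.90 = 23.34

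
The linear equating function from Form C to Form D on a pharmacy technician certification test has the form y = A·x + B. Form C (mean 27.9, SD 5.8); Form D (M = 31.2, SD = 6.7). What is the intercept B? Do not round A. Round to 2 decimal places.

-1.03

A = SD_Y / SD_X = 6.7 / 5.8 = 1.155172
B = M_Y − A·M_X = 31.2 − 1.155172 × 27.9 = -1.03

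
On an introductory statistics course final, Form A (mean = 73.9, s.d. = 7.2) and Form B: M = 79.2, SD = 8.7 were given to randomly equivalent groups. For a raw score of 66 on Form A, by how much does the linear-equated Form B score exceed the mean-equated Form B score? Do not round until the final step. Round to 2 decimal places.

Mean-equated: 66 + (79.2 − 73.9) = 71.30
Linear-equated: (8.7/7.2)(66 − 73.9) + 79.2 = 69.654
Difference = 69.654 − 71.30 = -1.65

-1.65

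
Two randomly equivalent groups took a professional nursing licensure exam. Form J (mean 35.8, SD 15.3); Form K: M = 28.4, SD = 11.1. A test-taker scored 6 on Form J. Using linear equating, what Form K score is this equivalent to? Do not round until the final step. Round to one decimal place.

Linear equating: y = (SD_Y/SD_X)(x − M_X) + M_Y
y = (11.1/15.3)(6 − 35.8) + 28.4
y = 0.725490 × -29.8 + 28.4 = -21.6196 + 28.4 = 6.8

6.8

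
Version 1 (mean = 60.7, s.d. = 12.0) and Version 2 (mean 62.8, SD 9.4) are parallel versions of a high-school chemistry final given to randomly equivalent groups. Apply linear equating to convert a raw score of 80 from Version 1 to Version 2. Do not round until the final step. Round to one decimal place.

77.9

Linear equating: y = (SD_Y/SD_X)(x − M_X) + M_Y
y = (9.4/12.0)(80 − 60.7) + 62.8
y = 0.783333 × 19.3 + 62.8 = 15.1183 + 62.8 = 77.9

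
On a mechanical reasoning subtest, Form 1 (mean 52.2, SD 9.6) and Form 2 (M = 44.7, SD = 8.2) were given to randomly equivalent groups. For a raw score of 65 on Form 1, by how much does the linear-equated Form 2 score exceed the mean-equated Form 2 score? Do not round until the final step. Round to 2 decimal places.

Mean-equated: 65 + (44.7 − 52.2) = 57.50
Linear-equated: (8.2/9.6)(65 − 52.2) + 44.7 = 55.633
Difference = 55.633 − 57.50 = -1.87

-1.87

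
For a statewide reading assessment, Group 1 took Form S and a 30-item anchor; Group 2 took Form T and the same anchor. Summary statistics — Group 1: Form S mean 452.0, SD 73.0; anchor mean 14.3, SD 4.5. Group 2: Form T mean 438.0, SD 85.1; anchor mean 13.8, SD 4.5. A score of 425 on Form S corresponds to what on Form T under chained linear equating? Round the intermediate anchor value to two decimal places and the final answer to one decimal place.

416.1

Form S → anchor (Group 1): v = (4.5/73.0)(425 − 452.0) + 14.3 = 12.64
anchor → Form T (Group 2): y = (85.1/4.5)(12.64 − 13.8) + 438.0 = 416.1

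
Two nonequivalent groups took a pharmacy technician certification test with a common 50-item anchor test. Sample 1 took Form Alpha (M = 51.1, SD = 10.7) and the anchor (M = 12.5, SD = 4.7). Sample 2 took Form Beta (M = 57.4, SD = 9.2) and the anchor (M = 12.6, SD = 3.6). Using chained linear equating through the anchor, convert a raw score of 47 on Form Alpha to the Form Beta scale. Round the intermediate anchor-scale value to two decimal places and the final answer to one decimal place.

52.5

Form Alpha → anchor (Sample 1): v = (4.7/10.7)(47 − 51.1) + 12.5 = 10.70
anchor → Form Beta (Sample 2): y = (9.2/3.6)(10.70 − 12.6) + 57.4 = 52.5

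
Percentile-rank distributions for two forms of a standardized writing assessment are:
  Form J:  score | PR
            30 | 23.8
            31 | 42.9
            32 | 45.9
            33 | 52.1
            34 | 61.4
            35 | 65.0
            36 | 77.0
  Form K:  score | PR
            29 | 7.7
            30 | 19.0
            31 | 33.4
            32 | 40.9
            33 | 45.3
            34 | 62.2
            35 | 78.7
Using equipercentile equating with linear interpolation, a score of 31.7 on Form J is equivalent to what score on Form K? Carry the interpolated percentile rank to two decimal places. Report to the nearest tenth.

PR of 31.7 on Form J: 42.9 + (31.7 − 31)/(32 − 31) × (45.9 − 42.9) = 45.00
On Form K, PR 45.00 falls between score 32 (PR 40.9) and 33 (PR 45.3).
Interpolate: 32 + (45.00 − 40.9)/(45.3 − 40.9) × (33 − 32) = 32.9

32.9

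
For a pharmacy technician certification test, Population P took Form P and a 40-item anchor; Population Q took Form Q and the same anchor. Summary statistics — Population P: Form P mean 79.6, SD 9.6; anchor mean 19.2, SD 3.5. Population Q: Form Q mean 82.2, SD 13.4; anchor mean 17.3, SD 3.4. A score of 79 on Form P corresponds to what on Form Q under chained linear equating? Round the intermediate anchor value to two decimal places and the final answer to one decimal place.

Form P → anchor (Population P): v = (3.5/9.6)(79 − 79.6) + 19.2 = 18.98
anchor → Form Q (Population Q): y = (13.4/3.4)(18.98 − 17.3) + 82.2 = 88.8

88.8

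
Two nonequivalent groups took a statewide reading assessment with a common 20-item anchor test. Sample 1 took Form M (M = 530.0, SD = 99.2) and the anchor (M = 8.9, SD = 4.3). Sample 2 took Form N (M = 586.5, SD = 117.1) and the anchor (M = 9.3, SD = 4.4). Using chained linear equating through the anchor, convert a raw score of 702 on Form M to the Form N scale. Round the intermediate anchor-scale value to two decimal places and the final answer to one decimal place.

Form M → anchor (Sample 1): v = (4.3/99.2)(702 − 530.0) + 8.9 = 16.36
anchor → Form N (Sample 2): y = (117.1/4.4)(16.36 − 9.3) + 586.5 = 774.4

774.4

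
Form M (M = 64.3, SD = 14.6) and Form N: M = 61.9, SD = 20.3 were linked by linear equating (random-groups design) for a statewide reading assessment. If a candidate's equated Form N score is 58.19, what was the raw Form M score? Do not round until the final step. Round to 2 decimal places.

61.63

Invert y = (SD_Y/SD_X)(x − M_X) + M_Y:
x = (SD_X/SD_Y)(y − M_Y) + M_X = (14.6/20.3)(58.19 − 61.9) + 64.3
x = 0.719212 × -3.710 + 64.3 = 61.63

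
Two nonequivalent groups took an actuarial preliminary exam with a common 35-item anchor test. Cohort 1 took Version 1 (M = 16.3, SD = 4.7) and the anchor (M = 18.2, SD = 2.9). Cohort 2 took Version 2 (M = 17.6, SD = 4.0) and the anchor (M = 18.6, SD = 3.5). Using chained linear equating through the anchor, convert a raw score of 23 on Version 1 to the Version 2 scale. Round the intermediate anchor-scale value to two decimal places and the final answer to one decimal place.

Version 1 → anchor (Cohort 1): v = (2.9/4.7)(23 − 16.3) + 18.2 = 22.33
anchor → Version 2 (Cohort 2): y = (4.0/3.5)(22.33 − 18.6) + 17.6 = 21.9

21.9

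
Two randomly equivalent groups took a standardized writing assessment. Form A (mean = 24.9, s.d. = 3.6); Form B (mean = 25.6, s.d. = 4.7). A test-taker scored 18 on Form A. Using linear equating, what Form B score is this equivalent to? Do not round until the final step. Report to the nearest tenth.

Linear equating: y = (SD_Y/SD_X)(x − M_X) + M_Y
y = (4.7/3.6)(18 − 24.9) + 25.6
y = 1.305556 × -6.9 + 25.6 = -9.0083 + 25.6 = 16.6

16.6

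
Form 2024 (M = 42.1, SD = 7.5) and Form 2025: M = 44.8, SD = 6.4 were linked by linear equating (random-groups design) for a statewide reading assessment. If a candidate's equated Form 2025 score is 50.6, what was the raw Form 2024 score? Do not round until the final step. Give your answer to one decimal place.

48.9

Invert y = (SD_Y/SD_X)(x − M_X) + M_Y:
x = (SD_X/SD_Y)(y − M_Y) + M_X = (7.5/6.4)(50.6 − 44.8) + 42.1
x = 1.171875 × 5.800 + 42.1 = 48.9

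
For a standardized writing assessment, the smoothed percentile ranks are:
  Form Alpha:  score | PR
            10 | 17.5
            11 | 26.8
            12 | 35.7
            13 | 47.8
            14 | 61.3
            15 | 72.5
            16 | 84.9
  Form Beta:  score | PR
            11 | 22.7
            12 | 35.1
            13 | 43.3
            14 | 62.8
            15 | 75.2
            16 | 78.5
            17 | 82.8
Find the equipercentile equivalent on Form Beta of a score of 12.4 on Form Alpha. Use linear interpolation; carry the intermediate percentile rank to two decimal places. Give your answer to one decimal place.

PR of 12.4 on Form Alpha: 35.7 + (12.4 − 12)/(13 − 12) × (47.8 − 35.7) = 40.54
On Form Beta, PR 40.54 falls between score 12 (PR 35.1) and 13 (PR 43.3).
Interpolate: 12 + (40.54 − 35.1)/(43.3 − 35.1) × (13 − 12) = 12.7

12.7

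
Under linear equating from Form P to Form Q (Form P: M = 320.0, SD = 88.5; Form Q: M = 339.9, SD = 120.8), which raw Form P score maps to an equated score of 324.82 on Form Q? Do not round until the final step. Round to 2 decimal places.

308.95

Invert y = (SD_Y/SD_X)(x − M_X) + M_Y:
x = (SD_X/SD_Y)(y − M_Y) + M_X = (88.5/120.8)(324.82 − 339.9) + 320.0
x = 0.732616 × -15.080 + 320.0 = 308.95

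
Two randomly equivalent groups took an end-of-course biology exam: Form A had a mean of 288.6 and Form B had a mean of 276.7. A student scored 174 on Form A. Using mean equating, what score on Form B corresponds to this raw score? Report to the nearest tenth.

Mean equating: y = x + (M_Y − M_X) = 174 + (276.7 − 288.6) = 162.1

162.1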